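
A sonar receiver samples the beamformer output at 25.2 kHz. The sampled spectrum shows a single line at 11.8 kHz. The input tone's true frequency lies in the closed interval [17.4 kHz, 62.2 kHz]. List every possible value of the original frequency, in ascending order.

Frequencies that alias to 11.8 kHz are k·fs ± 11.8 kHz for integer k ≥ 0.
k=0: 11.8 kHz.
k=1: 13.4 kHz, 37 kHz.
k=2: 38.6 kHz, 62.2 kHz.
k=3: 63.8 kHz, 87.4 kHz.
Within [17.4 kHz, 62.2 kHz]: 37 kHz, 38.6 kHz, 62.2 kHz.

37 kHz, 38.6 kHz, 62.2 kHz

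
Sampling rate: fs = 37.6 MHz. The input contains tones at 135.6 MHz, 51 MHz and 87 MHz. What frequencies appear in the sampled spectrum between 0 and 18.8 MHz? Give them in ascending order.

11.8 MHz, 13.4 MHz, 14.8 MHz

fs/2 = 18.8 MHz.
135.6 MHz mod fs = 22.8 MHz.
22.8 MHz > fs/2 = 18.8 MHz, folds to fs − 22.8 MHz = 14.8 MHz.
51 MHz mod fs = 13.4 MHz.
13.4 MHz ≤ fs/2 = 18.8 MHz, appears at 13.4 MHz.
87 MHz mod fs = 11.8 MHz.
11.8 MHz ≤ fs/2 = 18.8 MHz, appears at 11.8 MHz.
Distinct values: {11.8 MHz, 13.4 MHz, 14.8 MHz}.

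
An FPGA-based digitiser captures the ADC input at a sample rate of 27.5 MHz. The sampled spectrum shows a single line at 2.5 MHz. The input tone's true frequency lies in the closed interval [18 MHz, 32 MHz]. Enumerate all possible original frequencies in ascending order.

Frequencies that alias to 2.5 MHz are k·fs ± 2.5 MHz for integer k ≥ 0.
k=0: 2.5 MHz.
k=1: 25 MHz, 30 MHz.
k=2: 52.5 MHz, 57.5 MHz.
Within [18 MHz, 32 MHz]: 25 MHz, 30 MHz.

25 MHz, 30 MHz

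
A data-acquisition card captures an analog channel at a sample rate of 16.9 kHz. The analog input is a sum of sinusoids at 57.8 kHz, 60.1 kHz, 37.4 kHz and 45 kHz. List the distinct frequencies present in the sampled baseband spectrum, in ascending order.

fs/2 = 8.45 kHz.
57.8 kHz mod fs = 7.1 kHz.
7.1 kHz ≤ fs/2 = 8.45 kHz, appears at 7.1 kHz.
60.1 kHz mod fs = 9.4 kHz.
9.4 kHz > fs/2 = 8.45 kHz, folds to fs − 9.4 kHz = 7.5 kHz.
37.4 kHz mod fs = 3.6 kHz.
3.6 kHz ≤ fs/2 = 8.45 kHz, appears at 3.6 kHz.
45 kHz mod fs = 11.2 kHz.
11.2 kHz > fs/2 = 8.45 kHz, folds to fs − 11.2 kHz = 5.7 kHz.
Distinct values: {3.6 kHz, 5.7 kHz, 7.1 kHz, 7.5 kHz}.

3.6 kHz, 5.7 kHz, 7.1 kHz, 7.5 kHz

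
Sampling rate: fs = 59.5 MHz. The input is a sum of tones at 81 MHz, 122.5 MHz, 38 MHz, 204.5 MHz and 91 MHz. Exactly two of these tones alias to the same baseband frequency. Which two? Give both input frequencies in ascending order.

38 MHz, 81 MHz

fs/2 = 29.75 MHz.
81 MHz mod fs = 21.5 MHz.
21.5 MHz ≤ fs/2 = 29.75 MHz, appears at 21.5 MHz.
122.5 MHz mod fs = 3.5 MHz.
3.5 MHz ≤ fs/2 = 29.75 MHz, appears at 3.5 MHz.
38 MHz > fs/2 = 29.75 MHz, folds to fs − 38 MHz = 21.5 MHz.
204.5 MHz mod fs = 26 MHz.
26 MHz ≤ fs/2 = 29.75 MHz, appears at 26 MHz.
91 MHz mod fs = 31.5 MHz.
31.5 MHz > fs/2 = 29.75 MHz, folds to fs − 31.5 MHz = 28 MHz.
38 MHz and 81 MHz both map to 21.5 MHz.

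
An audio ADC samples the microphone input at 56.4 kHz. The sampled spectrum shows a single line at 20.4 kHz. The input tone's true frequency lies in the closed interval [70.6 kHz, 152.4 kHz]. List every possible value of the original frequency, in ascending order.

Frequencies that alias to 20.4 kHz are k·fs ± 20.4 kHz for integer k ≥ 0.
k=0: 20.4 kHz.
k=1: 36 kHz, 76.8 kHz.
k=2: 92.4 kHz, 133.2 kHz.
k=3: 148.8 kHz, 189.6 kHz.
k=4: 205.2 kHz, 246 kHz.
Within [70.6 kHz, 152.4 kHz]: 76.8 kHz, 92.4 kHz, 133.2 kHz, 148.8 kHz.

76.8 kHz, 92.4 kHz, 133.2 kHz, 148.8 kHz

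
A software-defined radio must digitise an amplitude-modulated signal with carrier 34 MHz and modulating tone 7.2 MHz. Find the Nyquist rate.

AM sidebands sit at fc ± fm = 26.8 MHz and 41.2 MHz.
Highest-frequency component: 41.2 MHz.
Nyquist rate = 2 × 41.2 MHz = 82.4 MHz.

82.4 MHz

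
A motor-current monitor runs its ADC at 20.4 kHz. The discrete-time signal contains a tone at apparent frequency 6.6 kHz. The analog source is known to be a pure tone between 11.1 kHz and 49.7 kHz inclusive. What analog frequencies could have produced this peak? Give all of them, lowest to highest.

13.8 kHz, 27 kHz, 34.2 kHz, 47.4 kHz

Frequencies that alias to 6.6 kHz are k·fs ± 6.6 kHz for integer k ≥ 0.
k=0: 6.6 kHz.
k=1: 13.8 kHz, 27 kHz.
k=2: 34.2 kHz, 47.4 kHz.
k=3: 54.6 kHz, 67.8 kHz.
Within [11.1 kHz, 49.7 kHz]: 13.8 kHz, 27 kHz, 34.2 kHz, 47.4 kHz.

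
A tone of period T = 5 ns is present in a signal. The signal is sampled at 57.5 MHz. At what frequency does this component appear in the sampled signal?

T = 5 ns → f = 1/T = 200 MHz.
200 MHz mod fs = 27.5 MHz.
27.5 MHz ≤ fs/2 = 28.75 MHz, appears at 27.5 MHz.

27.5 MHz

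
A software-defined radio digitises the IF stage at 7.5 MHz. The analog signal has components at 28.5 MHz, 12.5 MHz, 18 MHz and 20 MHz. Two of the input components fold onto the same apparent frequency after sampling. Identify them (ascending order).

12.5 MHz, 20 MHz

fs/2 = 3.75 MHz.
28.5 MHz mod fs = 6 MHz.
6 MHz > fs/2 = 3.75 MHz, folds to fs − 6 MHz = 1.5 MHz.
12.5 MHz mod fs = 5 MHz.
5 MHz > fs/2 = 3.75 MHz, folds to fs − 5 MHz = 2.5 MHz.
18 MHz mod fs = 3 MHz.
3 MHz ≤ fs/2 = 3.75 MHz, appears at 3 MHz.
20 MHz mod fs = 5 MHz.
5 MHz > fs/2 = 3.75 MHz, folds to fs − 5 MHz = 2.5 MHz.
12.5 MHz and 20 MHz both map to 2.5 MHz.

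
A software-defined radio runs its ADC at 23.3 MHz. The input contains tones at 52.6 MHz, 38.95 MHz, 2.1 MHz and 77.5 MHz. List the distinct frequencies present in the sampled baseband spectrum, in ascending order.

fs/2 = 11.65 MHz.
52.6 MHz mod fs = 6 MHz.
6 MHz ≤ fs/2 = 11.65 MHz, appears at 6 MHz.
38.95 MHz mod fs = 15.65 MHz.
15.65 MHz > fs/2 = 11.65 MHz, folds to fs − 15.65 MHz = 7.65 MHz.
2.1 MHz ≤ fs/2 = 11.65 MHz, passes unchanged.
77.5 MHz mod fs = 7.6 MHz.
7.6 MHz ≤ fs/2 = 11.65 MHz, appears at 7.6 MHz.
Distinct values: {2.1 MHz, 6 MHz, 7.6 MHz, 7.65 MHz}.

2.1 MHz, 6 MHz, 7.6 MHz, 7.65 MHz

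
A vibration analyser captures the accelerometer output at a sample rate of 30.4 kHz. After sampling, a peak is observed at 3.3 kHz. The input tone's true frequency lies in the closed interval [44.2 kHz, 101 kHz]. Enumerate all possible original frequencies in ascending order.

57.5 kHz, 64.1 kHz, 87.9 kHz, 94.5 kHz

Frequencies that alias to 3.3 kHz are k·fs ± 3.3 kHz for integer k ≥ 0.
k=0: 3.3 kHz.
k=1: 27.1 kHz, 33.7 kHz.
k=2: 57.5 kHz, 64.1 kHz.
k=3: 87.9 kHz, 94.5 kHz.
k=4: 118.3 kHz, 124.9 kHz.
Within [44.2 kHz, 101 kHz]: 57.5 kHz, 64.1 kHz, 87.9 kHz, 94.5 kHz.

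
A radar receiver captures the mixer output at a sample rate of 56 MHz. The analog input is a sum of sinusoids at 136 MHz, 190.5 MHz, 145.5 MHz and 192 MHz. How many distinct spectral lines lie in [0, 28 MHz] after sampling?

fs/2 = 28 MHz.
136 MHz mod fs = 24 MHz.
24 MHz ≤ fs/2 = 28 MHz, appears at 24 MHz.
190.5 MHz mod fs = 22.5 MHz.
22.5 MHz ≤ fs/2 = 28 MHz, appears at 22.5 MHz.
145.5 MHz mod fs = 33.5 MHz.
33.5 MHz > fs/2 = 28 MHz, folds to fs − 33.5 MHz = 22.5 MHz.
192 MHz mod fs = 24 MHz.
24 MHz ≤ fs/2 = 28 MHz, appears at 24 MHz.
Distinct values: {22.5 MHz, 24 MHz} → 2.

2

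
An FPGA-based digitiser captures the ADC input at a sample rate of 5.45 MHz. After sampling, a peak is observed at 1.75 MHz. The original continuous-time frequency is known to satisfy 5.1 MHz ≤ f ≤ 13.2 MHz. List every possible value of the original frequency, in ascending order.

7.2 MHz, 9.15 MHz, 12.65 MHz

Frequencies that alias to 1.75 MHz are k·fs ± 1.75 MHz for integer k ≥ 0.
k=0: 1.75 MHz.
k=1: 3.7 MHz, 7.2 MHz.
k=2: 9.15 MHz, 12.65 MHz.
k=3: 14.6 MHz, 18.1 MHz.
Within [5.1 MHz, 13.2 MHz]: 7.2 MHz, 9.15 MHz, 12.65 MHz.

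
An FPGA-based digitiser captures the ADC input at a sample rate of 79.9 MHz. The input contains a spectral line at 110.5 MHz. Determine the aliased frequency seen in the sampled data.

30.6 MHz

110.5 MHz mod fs = 30.6 MHz.
30.6 MHz ≤ fs/2 = 39.95 MHz, appears at 30.6 MHz.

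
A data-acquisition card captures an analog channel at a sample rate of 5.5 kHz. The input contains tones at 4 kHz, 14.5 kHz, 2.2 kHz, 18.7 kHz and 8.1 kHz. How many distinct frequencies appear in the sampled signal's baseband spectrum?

fs/2 = 2.75 kHz.
4 kHz > fs/2 = 2.75 kHz, folds to fs − 4 kHz = 1.5 kHz.
14.5 kHz mod fs = 3.5 kHz.
3.5 kHz > fs/2 = 2.75 kHz, folds to fs − 3.5 kHz = 2 kHz.
2.2 kHz ≤ fs/2 = 2.75 kHz, passes unchanged.
18.7 kHz mod fs = 2.2 kHz.
2.2 kHz ≤ fs/2 = 2.75 kHz, appears at 2.2 kHz.
8.1 kHz mod fs = 2.6 kHz.
2.6 kHz ≤ fs/2 = 2.75 kHz, appears at 2.6 kHz.
Distinct values: {1.5 kHz, 2 kHz, 2.2 kHz, 2.6 kHz} → 4.

4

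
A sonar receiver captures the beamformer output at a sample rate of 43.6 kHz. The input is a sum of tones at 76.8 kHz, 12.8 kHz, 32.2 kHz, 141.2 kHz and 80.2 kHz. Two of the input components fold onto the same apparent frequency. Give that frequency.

fs/2 = 21.8 kHz.
76.8 kHz mod fs = 33.2 kHz.
33.2 kHz > fs/2 = 21.8 kHz, folds to fs − 33.2 kHz = 10.4 kHz.
12.8 kHz ≤ fs/2 = 21.8 kHz, passes unchanged.
32.2 kHz > fs/2 = 21.8 kHz, folds to fs − 32.2 kHz = 11.4 kHz.
141.2 kHz mod fs = 10.4 kHz.
10.4 kHz ≤ fs/2 = 21.8 kHz, appears at 10.4 kHz.
80.2 kHz mod fs = 36.6 kHz.
36.6 kHz > fs/2 = 21.8 kHz, folds to fs − 36.6 kHz = 7 kHz.
76.8 kHz and 141.2 kHz both map to 10.4 kHz.

10.4 kHz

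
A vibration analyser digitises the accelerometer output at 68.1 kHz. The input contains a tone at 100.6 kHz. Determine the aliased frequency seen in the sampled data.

32.5 kHz

100.6 kHz mod fs = 32.5 kHz.
32.5 kHz ≤ fs/2 = 34.05 kHz, appears at 32.5 kHz.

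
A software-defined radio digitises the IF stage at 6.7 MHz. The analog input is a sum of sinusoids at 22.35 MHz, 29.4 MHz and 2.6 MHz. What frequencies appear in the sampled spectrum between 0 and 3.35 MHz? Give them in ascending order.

2.25 MHz, 2.6 MHz

fs/2 = 3.35 MHz.
22.35 MHz mod fs = 2.25 MHz.
2.25 MHz ≤ fs/2 = 3.35 MHz, appears at 2.25 MHz.
29.4 MHz mod fs = 2.6 MHz.
2.6 MHz ≤ fs/2 = 3.35 MHz, appears at 2.6 MHz.
2.6 MHz ≤ fs/2 = 3.35 MHz, passes unchanged.
Distinct values: {2.25 MHz, 2.6 MHz}.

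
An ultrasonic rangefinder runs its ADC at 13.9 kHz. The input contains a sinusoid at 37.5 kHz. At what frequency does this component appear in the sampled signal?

4.2 kHz

37.5 kHz mod fs = 9.7 kHz.
9.7 kHz > fs/2 = 6.95 kHz, folds to fs − 9.7 kHz = 4.2 kHz.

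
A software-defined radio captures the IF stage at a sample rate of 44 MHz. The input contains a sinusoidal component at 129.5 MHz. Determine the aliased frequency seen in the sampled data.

2.5 MHz

129.5 MHz mod fs = 41.5 MHz.
41.5 MHz > fs/2 = 22 MHz, folds to fs − 41.5 MHz = 2.5 MHz.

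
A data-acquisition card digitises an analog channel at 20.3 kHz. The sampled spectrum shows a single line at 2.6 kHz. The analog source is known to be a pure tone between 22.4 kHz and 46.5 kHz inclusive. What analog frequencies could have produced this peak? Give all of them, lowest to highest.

Frequencies that alias to 2.6 kHz are k·fs ± 2.6 kHz for integer k ≥ 0.
k=0: 2.6 kHz.
k=1: 17.7 kHz, 22.9 kHz.
k=2: 38 kHz, 43.2 kHz.
k=3: 58.3 kHz, 63.5 kHz.
Within [22.4 kHz, 46.5 kHz]: 22.9 kHz, 38 kHz, 43.2 kHz.

22.9 kHz, 38 kHz, 43.2 kHz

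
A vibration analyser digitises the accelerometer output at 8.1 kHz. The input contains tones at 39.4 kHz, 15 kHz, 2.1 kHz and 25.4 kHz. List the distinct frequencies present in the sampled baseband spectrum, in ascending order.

1.1 kHz, 1.2 kHz, 2.1 kHz

fs/2 = 4.05 kHz.
39.4 kHz mod fs = 7 kHz.
7 kHz > fs/2 = 4.05 kHz, folds to fs − 7 kHz = 1.1 kHz.
15 kHz mod fs = 6.9 kHz.
6.9 kHz > fs/2 = 4.05 kHz, folds to fs − 6.9 kHz = 1.2 kHz.
2.1 kHz ≤ fs/2 = 4.05 kHz, passes unchanged.
25.4 kHz mod fs = 1.1 kHz.
1.1 kHz ≤ fs/2 = 4.05 kHz, appears at 1.1 kHz.
Distinct values: {1.1 kHz, 1.2 kHz, 2.1 kHz}.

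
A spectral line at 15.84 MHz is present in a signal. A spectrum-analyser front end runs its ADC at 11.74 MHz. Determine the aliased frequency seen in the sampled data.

4.1 MHz

15.84 MHz mod fs = 4.1 MHz.
4.1 MHz ≤ fs/2 = 5.87 MHz, appears at 4.1 MHz.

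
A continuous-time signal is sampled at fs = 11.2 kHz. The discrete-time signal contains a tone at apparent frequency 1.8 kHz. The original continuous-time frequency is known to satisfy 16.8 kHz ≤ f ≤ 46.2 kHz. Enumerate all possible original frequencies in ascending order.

Frequencies that alias to 1.8 kHz are k·fs ± 1.8 kHz for integer k ≥ 0.
k=0: 1.8 kHz.
k=1: 9.4 kHz, 13 kHz.
k=2: 20.6 kHz, 24.2 kHz.
k=3: 31.8 kHz, 35.4 kHz.
k=4: 43 kHz, 46.6 kHz.
k=5: 54.2 kHz, 57.8 kHz.
Within [16.8 kHz, 46.2 kHz]: 20.6 kHz, 24.2 kHz, 31.8 kHz, 35.4 kHz, 43 kHz.

20.6 kHz, 24.2 kHz, 31.8 kHz, 35.4 kHz, 43 kHz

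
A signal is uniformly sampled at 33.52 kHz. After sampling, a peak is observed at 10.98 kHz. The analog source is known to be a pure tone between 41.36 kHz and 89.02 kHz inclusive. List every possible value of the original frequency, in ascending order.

Frequencies that alias to 10.98 kHz are k·fs ± 10.98 kHz for integer k ≥ 0.
k=0: 10.98 kHz.
k=1: 22.54 kHz, 44.5 kHz.
k=2: 56.06 kHz, 78.02 kHz.
k=3: 89.58 kHz, 111.54 kHz.
Within [41.36 kHz, 89.02 kHz]: 44.5 kHz, 56.06 kHz, 78.02 kHz.

44.5 kHz, 56.06 kHz, 78.02 kHz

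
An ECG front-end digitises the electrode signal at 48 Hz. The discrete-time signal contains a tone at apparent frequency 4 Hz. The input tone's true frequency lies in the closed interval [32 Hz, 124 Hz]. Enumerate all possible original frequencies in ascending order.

Frequencies that alias to 4 Hz are k·fs ± 4 Hz for integer k ≥ 0.
k=0: 4 Hz.
k=1: 44 Hz, 52 Hz.
k=2: 92 Hz, 100 Hz.
k=3: 140 Hz, 148 Hz.
Within [32 Hz, 124 Hz]: 44 Hz, 52 Hz, 92 Hz, 100 Hz.

44 Hz, 52 Hz, 92 Hz, 100 Hz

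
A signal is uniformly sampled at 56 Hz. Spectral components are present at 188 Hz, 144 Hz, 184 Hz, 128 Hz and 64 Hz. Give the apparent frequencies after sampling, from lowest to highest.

8 Hz, 16 Hz, 20 Hz, 24 Hz

fs/2 = 28 Hz.
188 Hz mod fs = 20 Hz.
20 Hz ≤ fs/2 = 28 Hz, appears at 20 Hz.
144 Hz mod fs = 32 Hz.
32 Hz > fs/2 = 28 Hz, folds to fs − 32 Hz = 24 Hz.
184 Hz mod fs = 16 Hz.
16 Hz ≤ fs/2 = 28 Hz, appears at 16 Hz.
128 Hz mod fs = 16 Hz.
16 Hz ≤ fs/2 = 28 Hz, appears at 16 Hz.
64 Hz mod fs = 8 Hz.
8 Hz ≤ fs/2 = 28 Hz, appears at 8 Hz.
Distinct values: {8 Hz, 16 Hz, 20 Hz, 24 Hz}.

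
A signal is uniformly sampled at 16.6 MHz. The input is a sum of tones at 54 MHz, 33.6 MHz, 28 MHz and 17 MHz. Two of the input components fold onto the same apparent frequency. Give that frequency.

fs/2 = 8.3 MHz.
54 MHz mod fs = 4.2 MHz.
4.2 MHz ≤ fs/2 = 8.3 MHz, appears at 4.2 MHz.
33.6 MHz mod fs = 0.4 MHz.
0.4 MHz ≤ fs/2 = 8.3 MHz, appears at 0.4 MHz.
28 MHz mod fs = 11.4 MHz.
11.4 MHz > fs/2 = 8.3 MHz, folds to fs − 11.4 MHz = 5.2 MHz.
17 MHz mod fs = 0.4 MHz.
0.4 MHz ≤ fs/2 = 8.3 MHz, appears at 0.4 MHz.
17 MHz and 33.6 MHz both map to 0.4 MHz.

0.4 MHz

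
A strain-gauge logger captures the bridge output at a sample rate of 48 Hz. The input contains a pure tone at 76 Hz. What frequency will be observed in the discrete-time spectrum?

20 Hz

76 Hz mod fs = 28 Hz.
28 Hz > fs/2 = 24 Hz, folds to fs − 28 Hz = 20 Hz.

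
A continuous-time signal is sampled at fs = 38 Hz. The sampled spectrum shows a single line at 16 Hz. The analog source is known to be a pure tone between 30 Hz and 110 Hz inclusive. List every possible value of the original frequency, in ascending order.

Frequencies that alias to 16 Hz are k·fs ± 16 Hz for integer k ≥ 0.
k=0: 16 Hz.
k=1: 22 Hz, 54 Hz.
k=2: 60 Hz, 92 Hz.
k=3: 98 Hz, 130 Hz.
k=4: 136 Hz, 168 Hz.
Within [30 Hz, 110 Hz]: 54 Hz, 60 Hz, 92 Hz, 98 Hz.

54 Hz, 60 Hz, 92 Hz, 98 Hz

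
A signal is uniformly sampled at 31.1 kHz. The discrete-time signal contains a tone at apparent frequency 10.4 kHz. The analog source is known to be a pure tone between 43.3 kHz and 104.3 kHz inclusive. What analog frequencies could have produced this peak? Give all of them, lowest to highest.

Frequencies that alias to 10.4 kHz are k·fs ± 10.4 kHz for integer k ≥ 0.
k=0: 10.4 kHz.
k=1: 20.7 kHz, 41.5 kHz.
k=2: 51.8 kHz, 72.6 kHz.
k=3: 82.9 kHz, 103.7 kHz.
k=4: 114 kHz, 134.8 kHz.
Within [43.3 kHz, 104.3 kHz]: 51.8 kHz, 72.6 kHz, 82.9 kHz, 103.7 kHz.

51.8 kHz, 72.6 kHz, 82.9 kHz, 103.7 kHz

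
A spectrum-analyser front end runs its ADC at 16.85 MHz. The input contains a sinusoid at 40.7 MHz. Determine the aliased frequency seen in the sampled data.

40.7 MHz mod fs = 7 MHz.
7 MHz ≤ fs/2 = 8.425 MHz, appears at 7 MHz.

7 MHz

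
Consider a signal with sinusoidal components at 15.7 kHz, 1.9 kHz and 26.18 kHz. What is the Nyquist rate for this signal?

52.36 kHz

Highest-frequency component: 26.18 kHz.
Nyquist rate = 2 × 26.18 kHz = 52.36 kHz.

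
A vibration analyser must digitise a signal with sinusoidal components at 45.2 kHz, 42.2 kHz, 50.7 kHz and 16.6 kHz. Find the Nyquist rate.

Highest-frequency component: 50.7 kHz.
Nyquist rate = 2 × 50.7 kHz = 101.4 kHz.

101.4 kHz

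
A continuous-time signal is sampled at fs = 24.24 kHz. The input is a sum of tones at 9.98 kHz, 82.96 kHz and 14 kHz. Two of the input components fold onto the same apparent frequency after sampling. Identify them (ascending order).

14 kHz, 82.96 kHz

fs/2 = 12.12 kHz.
9.98 kHz ≤ fs/2 = 12.12 kHz, passes unchanged.
82.96 kHz mod fs = 10.24 kHz.
10.24 kHz ≤ fs/2 = 12.12 kHz, appears at 10.24 kHz.
14 kHz > fs/2 = 12.12 kHz, folds to fs − 14 kHz = 10.24 kHz.
14 kHz and 82.96 kHz both map to 10.24 kHz.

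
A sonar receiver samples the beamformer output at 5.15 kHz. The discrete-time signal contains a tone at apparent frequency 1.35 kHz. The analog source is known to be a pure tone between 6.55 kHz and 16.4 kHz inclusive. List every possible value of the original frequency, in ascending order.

Frequencies that alias to 1.35 kHz are k·fs ± 1.35 kHz for integer k ≥ 0.
k=0: 1.35 kHz.
k=1: 3.8 kHz, 6.5 kHz.
k=2: 8.95 kHz, 11.65 kHz.
k=3: 14.1 kHz, 16.8 kHz.
k=4: 19.25 kHz, 21.95 kHz.
Within [6.55 kHz, 16.4 kHz]: 8.95 kHz, 11.65 kHz, 14.1 kHz.

8.95 kHz, 11.65 kHz, 14.1 kHz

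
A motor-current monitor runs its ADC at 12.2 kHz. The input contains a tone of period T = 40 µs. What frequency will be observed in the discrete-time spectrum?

0.6 kHz

T = 40 µs → f = 1/T = 25 kHz.
25 kHz mod fs = 0.6 kHz.
0.6 kHz ≤ fs/2 = 6.1 kHz, appears at 0.6 kHz.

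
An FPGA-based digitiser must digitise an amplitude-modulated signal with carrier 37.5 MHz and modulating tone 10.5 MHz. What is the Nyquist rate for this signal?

96 MHz

AM sidebands sit at fc ± fm = 27 MHz and 48 MHz.
Highest-frequency component: 48 MHz.
Nyquist rate = 2 × 48 MHz = 96 MHz.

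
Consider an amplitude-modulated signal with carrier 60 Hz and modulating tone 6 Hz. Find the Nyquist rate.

132 Hz

AM sidebands sit at fc ± fm = 54 Hz and 66 Hz.
Highest-frequency component: 66 Hz.
Nyquist rate = 2 × 66 Hz = 132 Hz.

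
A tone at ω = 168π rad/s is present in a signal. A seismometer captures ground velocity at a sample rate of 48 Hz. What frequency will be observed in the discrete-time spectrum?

ω = 168π rad/s → f = ω/(2π) = 84 Hz.
84 Hz mod fs = 36 Hz.
36 Hz > fs/2 = 24 Hz, folds to fs − 36 Hz = 12 Hz.

12 Hz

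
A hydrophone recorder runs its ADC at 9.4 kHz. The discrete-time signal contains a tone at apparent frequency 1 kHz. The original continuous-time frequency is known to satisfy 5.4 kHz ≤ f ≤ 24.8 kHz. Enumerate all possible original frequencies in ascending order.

8.4 kHz, 10.4 kHz, 17.8 kHz, 19.8 kHz

Frequencies that alias to 1 kHz are k·fs ± 1 kHz for integer k ≥ 0.
k=0: 1 kHz.
k=1: 8.4 kHz, 10.4 kHz.
k=2: 17.8 kHz, 19.8 kHz.
k=3: 27.2 kHz, 29.2 kHz.
Within [5.4 kHz, 24.8 kHz]: 8.4 kHz, 10.4 kHz, 17.8 kHz, 19.8 kHz.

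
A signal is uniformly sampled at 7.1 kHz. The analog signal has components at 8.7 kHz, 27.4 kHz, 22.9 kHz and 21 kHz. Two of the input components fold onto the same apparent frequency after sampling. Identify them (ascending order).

8.7 kHz, 22.9 kHz

fs/2 = 3.55 kHz.
8.7 kHz mod fs = 1.6 kHz.
1.6 kHz ≤ fs/2 = 3.55 kHz, appears at 1.6 kHz.
27.4 kHz mod fs = 6.1 kHz.
6.1 kHz > fs/2 = 3.55 kHz, folds to fs − 6.1 kHz = 1 kHz.
22.9 kHz mod fs = 1.6 kHz.
1.6 kHz ≤ fs/2 = 3.55 kHz, appears at 1.6 kHz.
21 kHz mod fs = 6.8 kHz.
6.8 kHz > fs/2 = 3.55 kHz, folds to fs − 6.8 kHz = 0.3 kHz.
8.7 kHz and 22.9 kHz both map to 1.6 kHz.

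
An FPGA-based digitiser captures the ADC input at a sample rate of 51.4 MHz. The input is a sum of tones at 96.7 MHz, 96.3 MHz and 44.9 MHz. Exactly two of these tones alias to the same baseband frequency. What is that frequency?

6.5 MHz

fs/2 = 25.7 MHz.
96.7 MHz mod fs = 45.3 MHz.
45.3 MHz > fs/2 = 25.7 MHz, folds to fs − 45.3 MHz = 6.1 MHz.
96.3 MHz mod fs = 44.9 MHz.
44.9 MHz > fs/2 = 25.7 MHz, folds to fs − 44.9 MHz = 6.5 MHz.
44.9 MHz > fs/2 = 25.7 MHz, folds to fs − 44.9 MHz = 6.5 MHz.
44.9 MHz and 96.3 MHz both map to 6.5 MHz.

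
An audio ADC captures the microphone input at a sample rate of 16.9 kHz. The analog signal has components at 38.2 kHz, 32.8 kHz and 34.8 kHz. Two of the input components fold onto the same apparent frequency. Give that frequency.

fs/2 = 8.45 kHz.
38.2 kHz mod fs = 4.4 kHz.
4.4 kHz ≤ fs/2 = 8.45 kHz, appears at 4.4 kHz.
32.8 kHz mod fs = 15.9 kHz.
15.9 kHz > fs/2 = 8.45 kHz, folds to fs − 15.9 kHz = 1 kHz.
34.8 kHz mod fs = 1 kHz.
1 kHz ≤ fs/2 = 8.45 kHz, appears at 1 kHz.
32.8 kHz and 34.8 kHz both map to 1 kHz.

1 kHz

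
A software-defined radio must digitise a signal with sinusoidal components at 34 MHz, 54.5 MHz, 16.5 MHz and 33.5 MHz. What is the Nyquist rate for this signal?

Highest-frequency component: 54.5 MHz.
Nyquist rate = 2 × 54.5 MHz = 109 MHz.

109 MHz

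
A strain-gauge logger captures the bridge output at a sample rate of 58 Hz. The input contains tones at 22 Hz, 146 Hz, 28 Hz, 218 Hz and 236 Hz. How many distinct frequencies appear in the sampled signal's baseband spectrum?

4

fs/2 = 29 Hz.
22 Hz ≤ fs/2 = 29 Hz, passes unchanged.
146 Hz mod fs = 30 Hz.
30 Hz > fs/2 = 29 Hz, folds to fs − 30 Hz = 28 Hz.
28 Hz ≤ fs/2 = 29 Hz, passes unchanged.
218 Hz mod fs = 44 Hz.
44 Hz > fs/2 = 29 Hz, folds to fs − 44 Hz = 14 Hz.
236 Hz mod fs = 4 Hz.
4 Hz ≤ fs/2 = 29 Hz, appears at 4 Hz.
Distinct values: {4 Hz, 14 Hz, 22 Hz, 28 Hz} → 4.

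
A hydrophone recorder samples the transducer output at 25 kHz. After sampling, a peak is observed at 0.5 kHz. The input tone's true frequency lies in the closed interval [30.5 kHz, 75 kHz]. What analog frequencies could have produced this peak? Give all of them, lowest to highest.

Frequencies that alias to 0.5 kHz are k·fs ± 0.5 kHz for integer k ≥ 0.
k=0: 0.5 kHz.
k=1: 24.5 kHz, 25.5 kHz.
k=2: 49.5 kHz, 50.5 kHz.
k=3: 74.5 kHz, 75.5 kHz.
k=4: 99.5 kHz, 100.5 kHz.
Within [30.5 kHz, 75 kHz]: 49.5 kHz, 50.5 kHz, 74.5 kHz.

49.5 kHz, 50.5 kHz, 74.5 kHz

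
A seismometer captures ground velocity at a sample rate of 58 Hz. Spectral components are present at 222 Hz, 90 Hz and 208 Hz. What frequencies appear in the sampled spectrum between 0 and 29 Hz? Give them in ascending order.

10 Hz, 24 Hz, 26 Hz

fs/2 = 29 Hz.
222 Hz mod fs = 48 Hz.
48 Hz > fs/2 = 29 Hz, folds to fs − 48 Hz = 10 Hz.
90 Hz mod fs = 32 Hz.
32 Hz > fs/2 = 29 Hz, folds to fs − 32 Hz = 26 Hz.
208 Hz mod fs = 34 Hz.
34 Hz > fs/2 = 29 Hz, folds to fs − 34 Hz = 24 Hz.
Distinct values: {10 Hz, 24 Hz, 26 Hz}.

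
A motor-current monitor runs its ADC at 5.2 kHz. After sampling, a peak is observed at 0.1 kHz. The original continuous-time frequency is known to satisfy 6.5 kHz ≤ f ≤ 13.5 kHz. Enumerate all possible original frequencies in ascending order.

10.3 kHz, 10.5 kHz

Frequencies that alias to 0.1 kHz are k·fs ± 0.1 kHz for integer k ≥ 0.
k=0: 0.1 kHz.
k=1: 5.1 kHz, 5.3 kHz.
k=2: 10.3 kHz, 10.5 kHz.
k=3: 15.5 kHz, 15.7 kHz.
Within [6.5 kHz, 13.5 kHz]: 10.3 kHz, 10.5 kHz.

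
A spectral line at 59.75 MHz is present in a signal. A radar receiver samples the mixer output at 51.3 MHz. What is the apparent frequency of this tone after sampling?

8.45 MHz

59.75 MHz mod fs = 8.45 MHz.
8.45 MHz ≤ fs/2 = 25.65 MHz, appears at 8.45 MHz.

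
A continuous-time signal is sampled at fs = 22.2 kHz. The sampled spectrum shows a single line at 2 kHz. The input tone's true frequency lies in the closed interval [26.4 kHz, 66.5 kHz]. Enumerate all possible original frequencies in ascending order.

42.4 kHz, 46.4 kHz, 64.6 kHz

Frequencies that alias to 2 kHz are k·fs ± 2 kHz for integer k ≥ 0.
k=0: 2 kHz.
k=1: 20.2 kHz, 24.2 kHz.
k=2: 42.4 kHz, 46.4 kHz.
k=3: 64.6 kHz, 68.6 kHz.
k=4: 86.8 kHz, 90.8 kHz.
Within [26.4 kHz, 66.5 kHz]: 42.4 kHz, 46.4 kHz, 64.6 kHz.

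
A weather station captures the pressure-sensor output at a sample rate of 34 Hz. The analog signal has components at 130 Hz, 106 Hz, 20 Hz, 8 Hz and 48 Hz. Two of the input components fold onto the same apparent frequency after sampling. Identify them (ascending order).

20 Hz, 48 Hz

fs/2 = 17 Hz.
130 Hz mod fs = 28 Hz.
28 Hz > fs/2 = 17 Hz, folds to fs − 28 Hz = 6 Hz.
106 Hz mod fs = 4 Hz.
4 Hz ≤ fs/2 = 17 Hz, appears at 4 Hz.
20 Hz > fs/2 = 17 Hz, folds to fs − 20 Hz = 14 Hz.
8 Hz ≤ fs/2 = 17 Hz, passes unchanged.
48 Hz mod fs = 14 Hz.
14 Hz ≤ fs/2 = 17 Hz, appears at 14 Hz.
20 Hz and 48 Hz both map to 14 Hz.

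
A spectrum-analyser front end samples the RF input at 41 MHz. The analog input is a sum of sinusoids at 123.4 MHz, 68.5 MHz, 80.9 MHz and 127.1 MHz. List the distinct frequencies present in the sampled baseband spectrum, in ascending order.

0.4 MHz, 1.1 MHz, 4.1 MHz, 13.5 MHz

fs/2 = 20.5 MHz.
123.4 MHz mod fs = 0.4 MHz.
0.4 MHz ≤ fs/2 = 20.5 MHz, appears at 0.4 MHz.
68.5 MHz mod fs = 27.5 MHz.
27.5 MHz > fs/2 = 20.5 MHz, folds to fs − 27.5 MHz = 13.5 MHz.
80.9 MHz mod fs = 39.9 MHz.
39.9 MHz > fs/2 = 20.5 MHz, folds to fs − 39.9 MHz = 1.1 MHz.
127.1 MHz mod fs = 4.1 MHz.
4.1 MHz ≤ fs/2 = 20.5 MHz, appears at 4.1 MHz.
Distinct values: {0.4 MHz, 1.1 MHz, 4.1 MHz, 13.5 MHz}.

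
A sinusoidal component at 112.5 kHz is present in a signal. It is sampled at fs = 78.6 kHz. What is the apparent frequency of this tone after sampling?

33.9 kHz

112.5 kHz mod fs = 33.9 kHz.
33.9 kHz ≤ fs/2 = 39.3 kHz, appears at 33.9 kHz.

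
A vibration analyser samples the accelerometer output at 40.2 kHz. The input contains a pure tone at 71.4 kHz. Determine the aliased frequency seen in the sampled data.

9 kHz

71.4 kHz mod fs = 31.2 kHz.
31.2 kHz > fs/2 = 20.1 kHz, folds to fs − 31.2 kHz = 9 kHz.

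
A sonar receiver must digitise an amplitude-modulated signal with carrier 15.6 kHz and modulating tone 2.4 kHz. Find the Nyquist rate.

36 kHz

AM sidebands sit at fc ± fm = 13.2 kHz and 18 kHz.
Highest-frequency component: 18 kHz.
Nyquist rate = 2 × 18 kHz = 36 kHz.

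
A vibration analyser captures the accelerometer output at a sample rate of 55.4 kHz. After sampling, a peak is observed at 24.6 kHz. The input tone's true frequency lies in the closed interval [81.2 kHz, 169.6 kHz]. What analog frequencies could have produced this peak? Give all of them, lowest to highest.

86.2 kHz, 135.4 kHz, 141.6 kHz

Frequencies that alias to 24.6 kHz are k·fs ± 24.6 kHz for integer k ≥ 0.
k=0: 24.6 kHz.
k=1: 30.8 kHz, 80 kHz.
k=2: 86.2 kHz, 135.4 kHz.
k=3: 141.6 kHz, 190.8 kHz.
k=4: 197 kHz, 246.2 kHz.
Within [81.2 kHz, 169.6 kHz]: 86.2 kHz, 135.4 kHz, 141.6 kHz.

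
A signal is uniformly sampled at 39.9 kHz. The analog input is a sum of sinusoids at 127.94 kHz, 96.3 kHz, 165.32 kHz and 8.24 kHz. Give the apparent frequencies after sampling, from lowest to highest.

fs/2 = 19.95 kHz.
127.94 kHz mod fs = 8.24 kHz.
8.24 kHz ≤ fs/2 = 19.95 kHz, appears at 8.24 kHz.
96.3 kHz mod fs = 16.5 kHz.
16.5 kHz ≤ fs/2 = 19.95 kHz, appears at 16.5 kHz.
165.32 kHz mod fs = 5.72 kHz.
5.72 kHz ≤ fs/2 = 19.95 kHz, appears at 5.72 kHz.
8.24 kHz ≤ fs/2 = 19.95 kHz, passes unchanged.
Distinct values: {5.72 kHz, 8.24 kHz, 16.5 kHz}.

5.72 kHz, 8.24 kHz, 16.5 kHz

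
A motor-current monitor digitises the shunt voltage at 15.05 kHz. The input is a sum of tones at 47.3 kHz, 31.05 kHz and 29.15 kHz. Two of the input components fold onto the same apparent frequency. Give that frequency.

fs/2 = 7.525 kHz.
47.3 kHz mod fs = 2.15 kHz.
2.15 kHz ≤ fs/2 = 7.525 kHz, appears at 2.15 kHz.
31.05 kHz mod fs = 0.95 kHz.
0.95 kHz ≤ fs/2 = 7.525 kHz, appears at 0.95 kHz.
29.15 kHz mod fs = 14.1 kHz.
14.1 kHz > fs/2 = 7.525 kHz, folds to fs − 14.1 kHz = 0.95 kHz.
29.15 kHz and 31.05 kHz both map to 0.95 kHz.

0.95 kHz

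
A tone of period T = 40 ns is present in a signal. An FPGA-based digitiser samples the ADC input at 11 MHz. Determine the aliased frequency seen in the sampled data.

T = 40 ns → f = 1/T = 25 MHz.
25 MHz mod fs = 3 MHz.
3 MHz ≤ fs/2 = 5.5 MHz, appears at 3 MHz.

3 MHz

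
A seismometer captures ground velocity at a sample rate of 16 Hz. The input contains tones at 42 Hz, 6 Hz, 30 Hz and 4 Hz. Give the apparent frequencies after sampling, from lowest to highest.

fs/2 = 8 Hz.
42 Hz mod fs = 10 Hz.
10 Hz > fs/2 = 8 Hz, folds to fs − 10 Hz = 6 Hz.
6 Hz ≤ fs/2 = 8 Hz, passes unchanged.
30 Hz mod fs = 14 Hz.
14 Hz > fs/2 = 8 Hz, folds to fs − 14 Hz = 2 Hz.
4 Hz ≤ fs/2 = 8 Hz, passes unchanged.
Distinct values: {2 Hz, 4 Hz, 6 Hz}.

2 Hz, 4 Hz, 6 Hz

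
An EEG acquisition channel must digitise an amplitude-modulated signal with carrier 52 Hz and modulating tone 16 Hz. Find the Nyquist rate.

136 Hz

AM sidebands sit at fc ± fm = 36 Hz and 68 Hz.
Highest-frequency component: 68 Hz.
Nyquist rate = 2 × 68 Hz = 136 Hz.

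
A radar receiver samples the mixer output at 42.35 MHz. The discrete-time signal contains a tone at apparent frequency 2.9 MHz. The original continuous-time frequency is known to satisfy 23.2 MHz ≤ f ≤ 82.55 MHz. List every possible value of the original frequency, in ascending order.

39.45 MHz, 45.25 MHz, 81.8 MHz

Frequencies that alias to 2.9 MHz are k·fs ± 2.9 MHz for integer k ≥ 0.
k=0: 2.9 MHz.
k=1: 39.45 MHz, 45.25 MHz.
k=2: 81.8 MHz, 87.6 MHz.
k=3: 124.15 MHz, 129.95 MHz.
Within [23.2 MHz, 82.55 MHz]: 39.45 MHz, 45.25 MHz, 81.8 MHz.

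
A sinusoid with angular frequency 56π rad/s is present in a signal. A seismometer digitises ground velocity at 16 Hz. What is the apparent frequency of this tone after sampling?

4 Hz

ω = 56π rad/s → f = ω/(2π) = 28 Hz.
28 Hz mod fs = 12 Hz.
12 Hz > fs/2 = 8 Hz, folds to fs − 12 Hz = 4 Hz.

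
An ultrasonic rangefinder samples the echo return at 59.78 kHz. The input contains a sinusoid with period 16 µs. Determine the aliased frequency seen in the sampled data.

2.72 kHz

T = 16 µs → f = 1/T = 62.5 kHz.
62.5 kHz mod fs = 2.72 kHz.
2.72 kHz ≤ fs/2 = 29.89 kHz, appears at 2.72 kHz.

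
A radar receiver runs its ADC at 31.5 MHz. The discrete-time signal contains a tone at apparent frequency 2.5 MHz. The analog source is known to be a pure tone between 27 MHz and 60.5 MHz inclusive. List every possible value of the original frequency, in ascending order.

29 MHz, 34 MHz, 60.5 MHz

Frequencies that alias to 2.5 MHz are k·fs ± 2.5 MHz for integer k ≥ 0.
k=0: 2.5 MHz.
k=1: 29 MHz, 34 MHz.
k=2: 60.5 MHz, 65.5 MHz.
k=3: 92 MHz, 97 MHz.
Within [27 MHz, 60.5 MHz]: 29 MHz, 34 MHz, 60.5 MHz.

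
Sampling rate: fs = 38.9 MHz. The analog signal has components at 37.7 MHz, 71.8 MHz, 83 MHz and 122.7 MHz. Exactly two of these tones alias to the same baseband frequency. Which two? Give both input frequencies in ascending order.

fs/2 = 19.45 MHz.
37.7 MHz > fs/2 = 19.45 MHz, folds to fs − 37.7 MHz = 1.2 MHz.
71.8 MHz mod fs = 32.9 MHz.
32.9 MHz > fs/2 = 19.45 MHz, folds to fs − 32.9 MHz = 6 MHz.
83 MHz mod fs = 5.2 MHz.
5.2 MHz ≤ fs/2 = 19.45 MHz, appears at 5.2 MHz.
122.7 MHz mod fs = 6 MHz.
6 MHz ≤ fs/2 = 19.45 MHz, appears at 6 MHz.
71.8 MHz and 122.7 MHz both map to 6 MHz.

71.8 MHz, 122.7 MHz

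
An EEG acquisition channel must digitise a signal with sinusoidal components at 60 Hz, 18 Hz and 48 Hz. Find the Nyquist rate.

120 Hz

Highest-frequency component: 60 Hz.
Nyquist rate = 2 × 60 Hz = 120 Hz.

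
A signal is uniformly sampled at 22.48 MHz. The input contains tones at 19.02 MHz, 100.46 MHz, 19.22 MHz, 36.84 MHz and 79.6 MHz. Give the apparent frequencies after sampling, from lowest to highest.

fs/2 = 11.24 MHz.
19.02 MHz > fs/2 = 11.24 MHz, folds to fs − 19.02 MHz = 3.46 MHz.
100.46 MHz mod fs = 10.54 MHz.
10.54 MHz ≤ fs/2 = 11.24 MHz, appears at 10.54 MHz.
19.22 MHz > fs/2 = 11.24 MHz, folds to fs − 19.22 MHz = 3.26 MHz.
36.84 MHz mod fs = 14.36 MHz.
14.36 MHz > fs/2 = 11.24 MHz, folds to fs − 14.36 MHz = 8.12 MHz.
79.6 MHz mod fs = 12.16 MHz.
12.16 MHz > fs/2 = 11.24 MHz, folds to fs − 12.16 MHz = 10.32 MHz.
Distinct values: {3.26 MHz, 3.46 MHz, 8.12 MHz, 10.32 MHz, 10.54 MHz}.

3.26 MHz, 3.46 MHz, 8.12 MHz, 10.32 MHz, 10.54 MHz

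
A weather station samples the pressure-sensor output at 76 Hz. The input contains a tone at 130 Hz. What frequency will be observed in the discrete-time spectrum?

130 Hz mod fs = 54 Hz.
54 Hz > fs/2 = 38 Hz, folds to fs − 54 Hz = 22 Hz.

22 Hz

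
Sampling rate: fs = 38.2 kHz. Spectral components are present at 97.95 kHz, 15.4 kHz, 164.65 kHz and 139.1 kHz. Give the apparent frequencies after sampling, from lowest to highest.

11.85 kHz, 13.7 kHz, 15.4 kHz, 16.65 kHz

fs/2 = 19.1 kHz.
97.95 kHz mod fs = 21.55 kHz.
21.55 kHz > fs/2 = 19.1 kHz, folds to fs − 21.55 kHz = 16.65 kHz.
15.4 kHz ≤ fs/2 = 19.1 kHz, passes unchanged.
164.65 kHz mod fs = 11.85 kHz.
11.85 kHz ≤ fs/2 = 19.1 kHz, appears at 11.85 kHz.
139.1 kHz mod fs = 24.5 kHz.
24.5 kHz > fs/2 = 19.1 kHz, folds to fs − 24.5 kHz = 13.7 kHz.
Distinct values: {11.85 kHz, 13.7 kHz, 15.4 kHz, 16.65 kHz}.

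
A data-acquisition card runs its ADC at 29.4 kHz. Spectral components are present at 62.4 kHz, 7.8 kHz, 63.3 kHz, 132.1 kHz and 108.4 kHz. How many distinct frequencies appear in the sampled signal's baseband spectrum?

fs/2 = 14.7 kHz.
62.4 kHz mod fs = 3.6 kHz.
3.6 kHz ≤ fs/2 = 14.7 kHz, appears at 3.6 kHz.
7.8 kHz ≤ fs/2 = 14.7 kHz, passes unchanged.
63.3 kHz mod fs = 4.5 kHz.
4.5 kHz ≤ fs/2 = 14.7 kHz, appears at 4.5 kHz.
132.1 kHz mod fs = 14.5 kHz.
14.5 kHz ≤ fs/2 = 14.7 kHz, appears at 14.5 kHz.
108.4 kHz mod fs = 20.2 kHz.
20.2 kHz > fs/2 = 14.7 kHz, folds to fs − 20.2 kHz = 9.2 kHz.
Distinct values: {3.6 kHz, 4.5 kHz, 7.8 kHz, 9.2 kHz, 14.5 kHz} → 5.

5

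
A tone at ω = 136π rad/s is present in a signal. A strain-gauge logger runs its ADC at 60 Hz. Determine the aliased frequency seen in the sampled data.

8 Hz

ω = 136π rad/s → f = ω/(2π) = 68 Hz.
68 Hz mod fs = 8 Hz.
8 Hz ≤ fs/2 = 30 Hz, appears at 8 Hz.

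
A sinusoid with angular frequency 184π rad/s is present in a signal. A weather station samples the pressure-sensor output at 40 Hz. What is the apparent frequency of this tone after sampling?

ω = 184π rad/s → f = ω/(2π) = 92 Hz.
92 Hz mod fs = 12 Hz.
12 Hz ≤ fs/2 = 20 Hz, appears at 12 Hz.

12 Hz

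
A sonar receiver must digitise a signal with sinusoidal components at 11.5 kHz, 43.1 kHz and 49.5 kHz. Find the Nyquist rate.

99 kHz

Highest-frequency component: 49.5 kHz.
Nyquist rate = 2 × 49.5 kHz = 99 kHz.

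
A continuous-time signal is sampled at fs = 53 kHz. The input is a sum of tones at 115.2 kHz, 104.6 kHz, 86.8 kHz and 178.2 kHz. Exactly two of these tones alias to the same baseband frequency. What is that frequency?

19.2 kHz

fs/2 = 26.5 kHz.
115.2 kHz mod fs = 9.2 kHz.
9.2 kHz ≤ fs/2 = 26.5 kHz, appears at 9.2 kHz.
104.6 kHz mod fs = 51.6 kHz.
51.6 kHz > fs/2 = 26.5 kHz, folds to fs − 51.6 kHz = 1.4 kHz.
86.8 kHz mod fs = 33.8 kHz.
33.8 kHz > fs/2 = 26.5 kHz, folds to fs − 33.8 kHz = 19.2 kHz.
178.2 kHz mod fs = 19.2 kHz.
19.2 kHz ≤ fs/2 = 26.5 kHz, appears at 19.2 kHz.
86.8 kHz and 178.2 kHz both map to 19.2 kHz.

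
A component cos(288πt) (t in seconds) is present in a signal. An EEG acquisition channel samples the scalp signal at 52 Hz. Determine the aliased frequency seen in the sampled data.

12 Hz

ω = 288π rad/s → f = ω/(2π) = 144 Hz.
144 Hz mod fs = 40 Hz.
40 Hz > fs/2 = 26 Hz, folds to fs − 40 Hz = 12 Hz.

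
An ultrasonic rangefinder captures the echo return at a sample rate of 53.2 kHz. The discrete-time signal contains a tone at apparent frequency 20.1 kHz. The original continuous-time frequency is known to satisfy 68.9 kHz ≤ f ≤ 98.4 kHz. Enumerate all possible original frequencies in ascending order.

Frequencies that alias to 20.1 kHz are k·fs ± 20.1 kHz for integer k ≥ 0.
k=0: 20.1 kHz.
k=1: 33.1 kHz, 73.3 kHz.
k=2: 86.3 kHz, 126.5 kHz.
k=3: 139.5 kHz, 179.7 kHz.
Within [68.9 kHz, 98.4 kHz]: 73.3 kHz, 86.3 kHz.

73.3 kHz, 86.3 kHz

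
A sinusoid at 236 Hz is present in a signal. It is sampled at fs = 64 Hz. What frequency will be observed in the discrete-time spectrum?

236 Hz mod fs = 44 Hz.
44 Hz > fs/2 = 32 Hz, folds to fs − 44 Hz = 20 Hz.

20 Hz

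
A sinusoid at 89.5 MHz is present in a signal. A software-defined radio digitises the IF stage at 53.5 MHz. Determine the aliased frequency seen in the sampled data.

17.5 MHz

89.5 MHz mod fs = 36 MHz.
36 MHz > fs/2 = 26.75 MHz, folds to fs − 36 MHz = 17.5 MHz.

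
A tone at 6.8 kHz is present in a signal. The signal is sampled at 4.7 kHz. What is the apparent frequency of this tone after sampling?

6.8 kHz mod fs = 2.1 kHz.
2.1 kHz ≤ fs/2 = 2.35 kHz, appears at 2.1 kHz.

2.1 kHz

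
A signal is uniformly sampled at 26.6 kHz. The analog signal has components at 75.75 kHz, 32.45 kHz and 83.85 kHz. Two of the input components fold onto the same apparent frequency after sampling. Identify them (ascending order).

fs/2 = 13.3 kHz.
75.75 kHz mod fs = 22.55 kHz.
22.55 kHz > fs/2 = 13.3 kHz, folds to fs − 22.55 kHz = 4.05 kHz.
32.45 kHz mod fs = 5.85 kHz.
5.85 kHz ≤ fs/2 = 13.3 kHz, appears at 5.85 kHz.
83.85 kHz mod fs = 4.05 kHz.
4.05 kHz ≤ fs/2 = 13.3 kHz, appears at 4.05 kHz.
75.75 kHz and 83.85 kHz both map to 4.05 kHz.

75.75 kHz, 83.85 kHz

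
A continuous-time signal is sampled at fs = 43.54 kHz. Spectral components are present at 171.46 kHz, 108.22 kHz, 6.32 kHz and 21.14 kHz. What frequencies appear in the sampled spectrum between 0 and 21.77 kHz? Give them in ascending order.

fs/2 = 21.77 kHz.
171.46 kHz mod fs = 40.84 kHz.
40.84 kHz > fs/2 = 21.77 kHz, folds to fs − 40.84 kHz = 2.7 kHz.
108.22 kHz mod fs = 21.14 kHz.
21.14 kHz ≤ fs/2 = 21.77 kHz, appears at 21.14 kHz.
6.32 kHz ≤ fs/2 = 21.77 kHz, passes unchanged.
21.14 kHz ≤ fs/2 = 21.77 kHz, passes unchanged.
Distinct values: {2.7 kHz, 6.32 kHz, 21.14 kHz}.

2.7 kHz, 6.32 kHz, 21.14 kHz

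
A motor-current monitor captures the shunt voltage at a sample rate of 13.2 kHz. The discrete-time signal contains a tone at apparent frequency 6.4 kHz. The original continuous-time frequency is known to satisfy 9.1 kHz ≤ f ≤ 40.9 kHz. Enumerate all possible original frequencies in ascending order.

Frequencies that alias to 6.4 kHz are k·fs ± 6.4 kHz for integer k ≥ 0.
k=0: 6.4 kHz.
k=1: 6.8 kHz, 19.6 kHz.
k=2: 20 kHz, 32.8 kHz.
k=3: 33.2 kHz, 46 kHz.
k=4: 46.4 kHz, 59.2 kHz.
Within [9.1 kHz, 40.9 kHz]: 19.6 kHz, 20 kHz, 32.8 kHz, 33.2 kHz.

19.6 kHz, 20 kHz, 32.8 kHz, 33.2 kHz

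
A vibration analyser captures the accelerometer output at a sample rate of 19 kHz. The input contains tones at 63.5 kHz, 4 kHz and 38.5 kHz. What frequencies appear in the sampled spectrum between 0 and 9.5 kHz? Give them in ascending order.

fs/2 = 9.5 kHz.
63.5 kHz mod fs = 6.5 kHz.
6.5 kHz ≤ fs/2 = 9.5 kHz, appears at 6.5 kHz.
4 kHz ≤ fs/2 = 9.5 kHz, passes unchanged.
38.5 kHz mod fs = 0.5 kHz.
0.5 kHz ≤ fs/2 = 9.5 kHz, appears at 0.5 kHz.
Distinct values: {0.5 kHz, 4 kHz, 6.5 kHz}.

0.5 kHz, 4 kHz, 6.5 kHz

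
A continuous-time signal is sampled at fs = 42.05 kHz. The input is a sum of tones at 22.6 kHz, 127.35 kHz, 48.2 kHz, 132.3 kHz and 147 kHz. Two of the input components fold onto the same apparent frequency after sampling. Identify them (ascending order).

48.2 kHz, 132.3 kHz

fs/2 = 21.025 kHz.
22.6 kHz > fs/2 = 21.025 kHz, folds to fs − 22.6 kHz = 19.45 kHz.
127.35 kHz mod fs = 1.2 kHz.
1.2 kHz ≤ fs/2 = 21.025 kHz, appears at 1.2 kHz.
48.2 kHz mod fs = 6.15 kHz.
6.15 kHz ≤ fs/2 = 21.025 kHz, appears at 6.15 kHz.
132.3 kHz mod fs = 6.15 kHz.
6.15 kHz ≤ fs/2 = 21.025 kHz, appears at 6.15 kHz.
147 kHz mod fs = 20.85 kHz.
20.85 kHz ≤ fs/2 = 21.025 kHz, appears at 20.85 kHz.
48.2 kHz and 132.3 kHz both map to 6.15 kHz.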